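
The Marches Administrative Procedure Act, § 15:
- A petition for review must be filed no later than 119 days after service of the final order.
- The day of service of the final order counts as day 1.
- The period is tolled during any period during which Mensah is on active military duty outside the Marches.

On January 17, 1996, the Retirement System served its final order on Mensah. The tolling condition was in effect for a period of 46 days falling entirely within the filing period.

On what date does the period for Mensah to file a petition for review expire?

Counting January 17, 1996 as day 1, day 119 is May 14, 1996.
Tolling adds 46 days: May 14, 1996 + 46 days = June 29, 1996.

June 29, 1996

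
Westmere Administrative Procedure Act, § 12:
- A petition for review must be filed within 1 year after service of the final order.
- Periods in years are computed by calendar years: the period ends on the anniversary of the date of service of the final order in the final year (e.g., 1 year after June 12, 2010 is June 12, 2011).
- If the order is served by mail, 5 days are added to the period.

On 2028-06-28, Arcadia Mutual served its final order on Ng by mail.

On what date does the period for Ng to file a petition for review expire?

1 year after 2028-06-28 is June 28, 2029.
Service was by mail, adding 5 days: June 28, 2029 + 5 days = July 3, 2029.

July 3, 2029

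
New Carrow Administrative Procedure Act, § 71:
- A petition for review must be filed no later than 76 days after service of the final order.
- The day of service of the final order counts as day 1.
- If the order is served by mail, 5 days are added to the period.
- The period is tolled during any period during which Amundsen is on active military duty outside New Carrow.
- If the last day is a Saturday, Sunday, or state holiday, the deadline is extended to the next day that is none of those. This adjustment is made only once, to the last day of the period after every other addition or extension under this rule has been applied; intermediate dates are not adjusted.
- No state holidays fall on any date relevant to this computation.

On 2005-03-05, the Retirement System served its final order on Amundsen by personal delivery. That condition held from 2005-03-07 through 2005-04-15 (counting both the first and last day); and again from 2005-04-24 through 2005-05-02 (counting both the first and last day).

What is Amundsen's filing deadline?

Counting 2005-03-05 as day 1, day 76 is May 19, 2005.
Service was not by mail, so no mail extension applies.
From March 7, 2005 through April 15, 2005 inclusive is 40 days; tolling adds 40 days: May 19, 2005 + 40 days = June 28, 2005.
From April 24, 2005 through May 2, 2005 inclusive is 9 days; tolling adds 9 days: June 28, 2005 + 9 days = July 7, 2005.
July 7, 2005 is a Thursday and not a state holiday, so no extension applies.

July 7, 2005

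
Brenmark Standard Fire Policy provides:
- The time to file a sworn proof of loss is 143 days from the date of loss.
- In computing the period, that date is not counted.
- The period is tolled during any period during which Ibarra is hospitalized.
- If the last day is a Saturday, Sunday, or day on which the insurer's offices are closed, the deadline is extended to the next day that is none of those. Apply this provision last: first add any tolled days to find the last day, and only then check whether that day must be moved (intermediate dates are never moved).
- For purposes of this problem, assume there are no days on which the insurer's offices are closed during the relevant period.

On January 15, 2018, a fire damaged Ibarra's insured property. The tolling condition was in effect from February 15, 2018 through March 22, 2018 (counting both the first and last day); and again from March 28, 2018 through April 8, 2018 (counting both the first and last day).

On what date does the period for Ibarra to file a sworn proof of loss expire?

July 25, 2018

143 days after January 15, 2018 is June 7, 2018.
From February 15, 2018 through March 22, 2018 inclusive is 36 days; tolling adds 36 days: June 7, 2018 + 36 days = July 13, 2018.
From March 28, 2018 through April 8, 2018 inclusive is 12 days; tolling adds 12 days: July 13, 2018 + 12 days = July 25, 2018.
July 25, 2018 is a Wednesday and not a day on which the insurer's offices are closed, so no extension applies.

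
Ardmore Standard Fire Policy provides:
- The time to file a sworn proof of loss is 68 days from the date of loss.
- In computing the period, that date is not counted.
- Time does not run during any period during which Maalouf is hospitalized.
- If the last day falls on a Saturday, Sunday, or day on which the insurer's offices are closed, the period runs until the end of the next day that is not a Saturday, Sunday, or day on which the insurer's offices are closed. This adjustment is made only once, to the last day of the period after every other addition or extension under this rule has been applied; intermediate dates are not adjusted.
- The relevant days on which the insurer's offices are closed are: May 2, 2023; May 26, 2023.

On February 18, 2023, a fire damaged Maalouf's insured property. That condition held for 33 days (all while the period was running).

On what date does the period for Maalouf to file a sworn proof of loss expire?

68 days after February 18, 2023 is April 27, 2023.
Tolling adds 33 days: April 27, 2023 + 33 days = May 30, 2023.
May 30, 2023 is a Tuesday and not a day on which the insurer's offices are closed, so no extension applies.

May 30, 2023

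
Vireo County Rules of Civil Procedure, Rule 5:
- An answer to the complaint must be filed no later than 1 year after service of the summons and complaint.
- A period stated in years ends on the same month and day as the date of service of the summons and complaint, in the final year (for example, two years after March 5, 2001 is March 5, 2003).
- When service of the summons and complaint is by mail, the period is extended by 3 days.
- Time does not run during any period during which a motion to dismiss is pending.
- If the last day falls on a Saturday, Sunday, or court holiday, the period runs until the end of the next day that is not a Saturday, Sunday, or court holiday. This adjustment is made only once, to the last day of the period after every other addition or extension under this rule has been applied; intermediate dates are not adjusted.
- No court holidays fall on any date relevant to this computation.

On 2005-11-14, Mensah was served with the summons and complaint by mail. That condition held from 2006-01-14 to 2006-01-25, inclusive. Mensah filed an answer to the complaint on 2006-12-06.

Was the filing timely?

1 year after 2005-11-14 is November 14, 2006.
Service was by mail, adding 3 days: November 14, 2006 + 3 days = November 17, 2006.
From January 14, 2006 through January 25, 2006 inclusive is 12 days; tolling adds 12 days: November 17, 2006 + 12 days = November 29, 2006.
November 29, 2006 is a Wednesday and not a court holiday, so no extension applies.
The deadline is November 29, 2006; the filing on December 6, 2006 is after that date.

No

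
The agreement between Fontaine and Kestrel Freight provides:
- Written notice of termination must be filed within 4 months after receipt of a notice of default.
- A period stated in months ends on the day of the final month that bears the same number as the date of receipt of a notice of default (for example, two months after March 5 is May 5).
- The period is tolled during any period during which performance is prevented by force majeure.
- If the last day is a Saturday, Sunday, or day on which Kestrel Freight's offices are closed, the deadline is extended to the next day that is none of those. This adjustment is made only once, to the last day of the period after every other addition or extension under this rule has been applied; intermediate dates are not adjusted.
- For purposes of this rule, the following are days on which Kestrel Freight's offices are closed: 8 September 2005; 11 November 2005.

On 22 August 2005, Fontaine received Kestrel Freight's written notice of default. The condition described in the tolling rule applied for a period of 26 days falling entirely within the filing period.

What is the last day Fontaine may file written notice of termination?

January 17, 2006

4 months after 22 August 2005 is December 22, 2005.
Tolling adds 26 days: December 22, 2005 + 26 days = January 17, 2006.
January 17, 2006 is a Tuesday and not a day on which Kestrel Freight's offices are closed, so no extension applies.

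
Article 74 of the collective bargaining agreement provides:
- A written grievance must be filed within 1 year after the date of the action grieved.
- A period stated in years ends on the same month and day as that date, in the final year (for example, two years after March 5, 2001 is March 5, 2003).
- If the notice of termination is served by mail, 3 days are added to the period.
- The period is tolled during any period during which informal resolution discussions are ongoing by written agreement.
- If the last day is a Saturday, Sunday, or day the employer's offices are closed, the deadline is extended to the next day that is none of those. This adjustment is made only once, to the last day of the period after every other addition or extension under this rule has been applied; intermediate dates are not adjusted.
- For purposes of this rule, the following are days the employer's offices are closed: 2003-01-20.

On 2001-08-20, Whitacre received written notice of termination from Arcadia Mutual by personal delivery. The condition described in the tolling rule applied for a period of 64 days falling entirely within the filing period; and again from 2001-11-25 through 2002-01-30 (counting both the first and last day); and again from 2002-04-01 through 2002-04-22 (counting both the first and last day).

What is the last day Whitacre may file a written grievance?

January 21, 2003

1 year after 2001-08-20 is August 20, 2002.
Service was not by mail, so no mail extension applies.
Tolling adds 64 days: August 20, 2002 + 64 days = October 23, 2002.
From November 25, 2001 through January 30, 2002 inclusive is 67 days; tolling adds 67 days: October 23, 2002 + 67 days = December 29, 2002.
From April 1, 2002 through April 22, 2002 inclusive is 22 days; tolling adds 22 days: December 29, 2002 + 22 days = January 20, 2003.
January 20, 2003 is a listed holiday. The next qualifying day is January 21, 2003.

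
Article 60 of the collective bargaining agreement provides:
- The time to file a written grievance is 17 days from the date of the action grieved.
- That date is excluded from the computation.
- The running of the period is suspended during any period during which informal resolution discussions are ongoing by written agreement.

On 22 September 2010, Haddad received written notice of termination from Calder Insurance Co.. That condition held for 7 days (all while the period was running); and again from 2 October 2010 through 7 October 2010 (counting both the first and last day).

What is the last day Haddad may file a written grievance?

October 22, 2010

17 days after 22 September 2010 is October 9, 2010.
Tolling adds 7 days: October 9, 2010 + 7 days = October 16, 2010.
From October 2, 2010 through October 7, 2010 inclusive is 6 days; tolling adds 6 days: October 16, 2010 + 6 days = October 22, 2010.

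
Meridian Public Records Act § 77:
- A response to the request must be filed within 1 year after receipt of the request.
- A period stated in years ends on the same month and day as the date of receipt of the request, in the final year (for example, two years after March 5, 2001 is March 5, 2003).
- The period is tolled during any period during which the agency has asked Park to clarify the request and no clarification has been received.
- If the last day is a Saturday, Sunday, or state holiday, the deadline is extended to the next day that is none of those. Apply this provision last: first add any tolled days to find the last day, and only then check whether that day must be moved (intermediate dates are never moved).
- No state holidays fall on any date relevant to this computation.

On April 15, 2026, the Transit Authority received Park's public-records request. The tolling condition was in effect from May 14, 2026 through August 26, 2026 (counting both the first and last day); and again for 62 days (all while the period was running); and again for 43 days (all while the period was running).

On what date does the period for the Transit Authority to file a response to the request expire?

November 11, 2027

1 year after April 15, 2026 is April 15, 2027.
From May 14, 2026 through August 26, 2026 inclusive is 105 days; tolling adds 105 days: April 15, 2027 + 105 days = July 29, 2027.
Tolling adds 62 days: July 29, 2027 + 62 days = September 29, 2027.
Tolling adds 43 days: September 29, 2027 + 43 days = November 11, 2027.
November 11, 2027 is a Thursday and not a state holiday, so no extension applies.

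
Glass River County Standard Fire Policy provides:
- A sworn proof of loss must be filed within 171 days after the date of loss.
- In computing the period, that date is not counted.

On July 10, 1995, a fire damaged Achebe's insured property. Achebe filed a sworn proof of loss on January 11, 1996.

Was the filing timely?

171 days after July 10, 1995 is December 28, 1995.
The deadline is December 28, 1995; the filing on January 11, 1996 is after that date.

No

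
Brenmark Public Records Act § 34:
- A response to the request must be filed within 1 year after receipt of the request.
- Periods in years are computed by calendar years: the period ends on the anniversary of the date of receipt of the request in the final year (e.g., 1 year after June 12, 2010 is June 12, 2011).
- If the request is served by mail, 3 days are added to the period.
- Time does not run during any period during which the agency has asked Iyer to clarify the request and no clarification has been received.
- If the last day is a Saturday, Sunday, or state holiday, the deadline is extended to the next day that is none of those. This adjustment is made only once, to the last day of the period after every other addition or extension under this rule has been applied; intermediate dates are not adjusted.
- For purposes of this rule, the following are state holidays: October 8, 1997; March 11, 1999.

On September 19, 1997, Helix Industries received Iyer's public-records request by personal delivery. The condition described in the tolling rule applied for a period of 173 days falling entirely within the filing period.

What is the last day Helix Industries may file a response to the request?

1 year after September 19, 1997 is September 19, 1998.
Service was not by mail, so no mail extension applies.
Tolling adds 173 days: September 19, 1998 + 173 days = March 11, 1999.
March 11, 1999 is a listed holiday. The next qualifying day is March 12, 1999.

March 12, 1999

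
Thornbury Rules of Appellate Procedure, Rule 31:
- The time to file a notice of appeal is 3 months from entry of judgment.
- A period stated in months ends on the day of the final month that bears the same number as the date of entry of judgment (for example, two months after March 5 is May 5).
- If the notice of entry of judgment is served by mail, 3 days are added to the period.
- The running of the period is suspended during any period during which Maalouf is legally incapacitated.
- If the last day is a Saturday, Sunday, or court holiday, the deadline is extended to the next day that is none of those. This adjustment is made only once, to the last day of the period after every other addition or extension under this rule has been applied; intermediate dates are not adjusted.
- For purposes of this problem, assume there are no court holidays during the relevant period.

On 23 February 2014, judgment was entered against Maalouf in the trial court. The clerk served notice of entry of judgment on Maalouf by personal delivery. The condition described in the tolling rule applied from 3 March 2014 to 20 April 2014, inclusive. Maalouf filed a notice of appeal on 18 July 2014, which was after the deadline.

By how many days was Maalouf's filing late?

3 months after 23 February 2014 is May 23, 2014.
Service was not by mail, so no mail extension applies.
From March 3, 2014 through April 20, 2014 inclusive is 49 days; tolling adds 49 days: May 23, 2014 + 49 days = July 11, 2014.
July 11, 2014 is a Friday and not a court holiday, so no extension applies.
The deadline is July 11, 2014; from July 11, 2014 to July 18, 2014 is 7 days.

7 days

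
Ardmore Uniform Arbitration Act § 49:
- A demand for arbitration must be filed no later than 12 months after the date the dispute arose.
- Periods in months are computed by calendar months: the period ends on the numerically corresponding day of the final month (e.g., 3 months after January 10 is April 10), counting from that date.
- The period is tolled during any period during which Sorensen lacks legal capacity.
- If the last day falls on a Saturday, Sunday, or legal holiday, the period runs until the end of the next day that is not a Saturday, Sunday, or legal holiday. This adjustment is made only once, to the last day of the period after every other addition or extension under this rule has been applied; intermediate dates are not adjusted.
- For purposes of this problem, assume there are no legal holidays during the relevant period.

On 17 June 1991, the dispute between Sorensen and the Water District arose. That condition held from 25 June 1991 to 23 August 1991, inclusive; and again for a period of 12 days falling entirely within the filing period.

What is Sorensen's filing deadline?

August 28, 1992

12 months after 17 June 1991 is June 17, 1992.
From June 25, 1991 through August 23, 1991 inclusive is 60 days; tolling adds 60 days: June 17, 1992 + 60 days = August 16, 1992.
Tolling adds 12 days: August 16, 1992 + 12 days = August 28, 1992.
August 28, 1992 is a Friday and not a legal holiday, so no extension applies.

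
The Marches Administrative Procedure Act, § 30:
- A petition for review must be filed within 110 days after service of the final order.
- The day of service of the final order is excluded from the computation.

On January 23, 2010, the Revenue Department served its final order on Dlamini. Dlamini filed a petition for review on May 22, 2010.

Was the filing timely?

110 days after January 23, 2010 is May 13, 2010.
The deadline is May 13, 2010; the filing on May 22, 2010 is after that date.

No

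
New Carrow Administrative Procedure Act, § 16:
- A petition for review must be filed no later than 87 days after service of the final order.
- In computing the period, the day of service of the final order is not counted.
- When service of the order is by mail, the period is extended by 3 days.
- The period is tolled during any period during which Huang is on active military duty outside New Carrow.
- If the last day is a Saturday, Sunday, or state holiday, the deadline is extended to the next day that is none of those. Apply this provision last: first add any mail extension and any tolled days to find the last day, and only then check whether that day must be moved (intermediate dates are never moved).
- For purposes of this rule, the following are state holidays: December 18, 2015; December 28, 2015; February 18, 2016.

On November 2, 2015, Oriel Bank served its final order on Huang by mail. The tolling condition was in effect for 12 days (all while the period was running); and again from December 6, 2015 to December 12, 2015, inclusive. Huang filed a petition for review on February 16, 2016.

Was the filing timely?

87 days after November 2, 2015 is January 28, 2016.
Service was by mail, adding 3 days: January 28, 2016 + 3 days = January 31, 2016.
Tolling adds 12 days: January 31, 2016 + 12 days = February 12, 2016.
From December 6, 2015 through December 12, 2015 inclusive is 7 days; tolling adds 7 days: February 12, 2016 + 7 days = February 19, 2016.
February 19, 2016 is a Friday and not a state holiday, so no extension applies.
The deadline is February 19, 2016; the filing on February 16, 2016 is on or before that date.

Yes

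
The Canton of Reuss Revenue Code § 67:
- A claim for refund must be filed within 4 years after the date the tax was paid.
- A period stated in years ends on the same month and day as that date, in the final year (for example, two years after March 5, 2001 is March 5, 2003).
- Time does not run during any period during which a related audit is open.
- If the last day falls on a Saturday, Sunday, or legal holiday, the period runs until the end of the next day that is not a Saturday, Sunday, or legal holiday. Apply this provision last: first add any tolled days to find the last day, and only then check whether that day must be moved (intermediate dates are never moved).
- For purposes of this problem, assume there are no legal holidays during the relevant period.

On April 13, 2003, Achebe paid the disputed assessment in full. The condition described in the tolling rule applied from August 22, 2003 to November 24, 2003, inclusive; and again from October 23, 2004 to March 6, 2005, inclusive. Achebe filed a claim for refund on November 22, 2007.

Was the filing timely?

4 years after April 13, 2003 is April 13, 2007.
From August 22, 2003 through November 24, 2003 inclusive is 95 days; tolling adds 95 days: April 13, 2007 + 95 days = July 17, 2007.
From October 23, 2004 through March 6, 2005 inclusive is 135 days; tolling adds 135 days: July 17, 2007 + 135 days = November 29, 2007.
November 29, 2007 is a Thursday and not a legal holiday, so no extension applies.
The deadline is November 29, 2007; the filing on November 22, 2007 is on or before that date.

Yes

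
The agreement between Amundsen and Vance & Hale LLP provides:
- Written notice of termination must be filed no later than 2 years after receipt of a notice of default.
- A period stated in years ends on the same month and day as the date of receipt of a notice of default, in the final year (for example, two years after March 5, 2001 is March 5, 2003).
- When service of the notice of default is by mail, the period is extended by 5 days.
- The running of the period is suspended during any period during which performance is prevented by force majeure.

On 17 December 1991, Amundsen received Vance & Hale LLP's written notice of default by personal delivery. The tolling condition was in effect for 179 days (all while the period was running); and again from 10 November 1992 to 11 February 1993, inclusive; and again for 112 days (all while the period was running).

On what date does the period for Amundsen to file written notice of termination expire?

2 years after 17 December 1991 is December 17, 1993.
Service was not by mail, so no mail extension applies.
Tolling adds 179 days: December 17, 1993 + 179 days = June 14, 1994.
From November 10, 1992 through February 11, 1993 inclusive is 94 days; tolling adds 94 days: June 14, 1994 + 94 days = September 16, 1994.
Tolling adds 112 days: September 16, 1994 + 112 days = January 6, 1995.

January 6, 1995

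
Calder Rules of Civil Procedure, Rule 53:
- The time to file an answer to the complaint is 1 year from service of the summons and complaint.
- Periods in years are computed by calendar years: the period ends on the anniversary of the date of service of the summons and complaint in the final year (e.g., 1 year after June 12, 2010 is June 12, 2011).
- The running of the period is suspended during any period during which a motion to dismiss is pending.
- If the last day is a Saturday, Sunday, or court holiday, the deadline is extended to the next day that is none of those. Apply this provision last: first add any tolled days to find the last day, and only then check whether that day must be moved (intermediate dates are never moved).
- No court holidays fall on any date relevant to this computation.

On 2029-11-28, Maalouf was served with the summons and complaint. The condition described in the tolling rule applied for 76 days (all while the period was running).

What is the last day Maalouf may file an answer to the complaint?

February 12, 2031

1 year after 2029-11-28 is November 28, 2030.
Tolling adds 76 days: November 28, 2030 + 76 days = February 12, 2031.
February 12, 2031 is a Wednesday and not a court holiday, so no extension applies.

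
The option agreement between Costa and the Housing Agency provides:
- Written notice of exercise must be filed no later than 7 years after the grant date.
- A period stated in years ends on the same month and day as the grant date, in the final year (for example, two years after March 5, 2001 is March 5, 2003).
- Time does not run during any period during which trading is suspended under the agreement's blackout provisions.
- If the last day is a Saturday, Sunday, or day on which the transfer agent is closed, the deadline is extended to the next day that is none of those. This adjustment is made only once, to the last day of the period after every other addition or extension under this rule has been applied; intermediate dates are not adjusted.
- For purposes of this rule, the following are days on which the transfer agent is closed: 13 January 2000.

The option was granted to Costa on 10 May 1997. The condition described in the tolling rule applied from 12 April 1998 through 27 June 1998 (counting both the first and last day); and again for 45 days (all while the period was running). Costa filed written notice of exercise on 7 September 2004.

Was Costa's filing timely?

7 years after 10 May 1997 is May 10, 2004.
From April 12, 1998 through June 27, 1998 inclusive is 77 days; tolling adds 77 days: May 10, 2004 + 77 days = July 26, 2004.
Tolling adds 45 days: July 26, 2004 + 45 days = September 9, 2004.
September 9, 2004 is a Thursday and not a day on which the transfer agent is closed, so no extension applies.
The deadline is September 9, 2004; the filing on September 7, 2004 is on or before that date.

Yes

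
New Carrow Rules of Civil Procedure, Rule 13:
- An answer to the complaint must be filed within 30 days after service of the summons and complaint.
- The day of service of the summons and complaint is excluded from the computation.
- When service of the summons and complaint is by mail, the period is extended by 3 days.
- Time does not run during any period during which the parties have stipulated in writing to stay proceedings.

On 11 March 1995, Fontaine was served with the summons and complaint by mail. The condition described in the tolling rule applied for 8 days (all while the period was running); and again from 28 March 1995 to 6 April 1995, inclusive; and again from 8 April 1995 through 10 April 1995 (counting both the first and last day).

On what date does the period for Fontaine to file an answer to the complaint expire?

30 days after 11 March 1995 is April 10, 1995.
Service was by mail, adding 3 days: April 10, 1995 + 3 days = April 13, 1995.
Tolling adds 8 days: April 13, 1995 + 8 days = April 21, 1995.
From March 28, 1995 through April 6, 1995 inclusive is 10 days; tolling adds 10 days: April 21, 1995 + 10 days = May 1, 1995.
From April 8, 1995 through April 10, 1995 inclusive is 3 days; tolling adds 3 days: May 1, 1995 + 3 days = May 4, 1995.

May 4, 1995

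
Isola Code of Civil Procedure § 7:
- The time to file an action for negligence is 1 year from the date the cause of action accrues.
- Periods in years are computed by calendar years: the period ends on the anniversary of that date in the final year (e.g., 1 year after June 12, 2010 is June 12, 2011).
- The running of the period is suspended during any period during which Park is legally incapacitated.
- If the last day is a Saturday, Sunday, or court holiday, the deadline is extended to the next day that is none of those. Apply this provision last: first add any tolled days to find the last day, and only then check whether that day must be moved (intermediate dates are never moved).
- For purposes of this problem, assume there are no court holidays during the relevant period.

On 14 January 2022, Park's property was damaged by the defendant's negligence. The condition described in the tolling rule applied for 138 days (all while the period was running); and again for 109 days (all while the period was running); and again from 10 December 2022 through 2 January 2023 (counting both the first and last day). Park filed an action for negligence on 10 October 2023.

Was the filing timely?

1 year after 14 January 2022 is January 14, 2023.
Tolling adds 138 days: January 14, 2023 + 138 days = June 1, 2023.
Tolling adds 109 days: June 1, 2023 + 109 days = September 18, 2023.
From December 10, 2022 through January 2, 2023 inclusive is 24 days; tolling adds 24 days: September 18, 2023 + 24 days = October 12, 2023.
October 12, 2023 is a Thursday and not a court holiday, so no extension applies.
The deadline is October 12, 2023; the filing on October 10, 2023 is on or before that date.

Yes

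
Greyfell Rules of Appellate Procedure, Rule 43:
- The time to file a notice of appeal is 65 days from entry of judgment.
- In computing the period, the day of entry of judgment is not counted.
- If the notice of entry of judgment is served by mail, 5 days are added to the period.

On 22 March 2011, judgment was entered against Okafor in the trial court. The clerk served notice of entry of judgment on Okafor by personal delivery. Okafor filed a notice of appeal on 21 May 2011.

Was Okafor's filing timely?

65 days after 22 March 2011 is May 26, 2011.
Service was not by mail, so no mail extension applies.
The deadline is May 26, 2011; the filing on May 21, 2011 is on or before that date.

Yes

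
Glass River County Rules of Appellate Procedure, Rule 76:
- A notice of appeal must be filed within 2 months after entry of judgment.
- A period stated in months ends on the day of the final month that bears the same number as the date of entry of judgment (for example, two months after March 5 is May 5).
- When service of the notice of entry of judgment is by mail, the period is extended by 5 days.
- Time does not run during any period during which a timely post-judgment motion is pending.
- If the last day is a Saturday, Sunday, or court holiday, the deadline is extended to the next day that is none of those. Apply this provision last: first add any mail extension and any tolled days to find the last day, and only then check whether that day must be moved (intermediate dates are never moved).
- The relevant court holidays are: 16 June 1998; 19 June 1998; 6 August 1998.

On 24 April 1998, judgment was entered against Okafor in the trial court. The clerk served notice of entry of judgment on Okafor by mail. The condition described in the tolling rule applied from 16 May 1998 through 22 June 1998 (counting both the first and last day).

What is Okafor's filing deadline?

2 months after 24 April 1998 is June 24, 1998.
Service was by mail, adding 5 days: June 24, 1998 + 5 days = June 29, 1998.
From May 16, 1998 through June 22, 1998 inclusive is 38 days; tolling adds 38 days: June 29, 1998 + 38 days = August 6, 1998.
August 6, 1998 is a listed holiday. The next qualifying day is August 7, 1998.

August 7, 1998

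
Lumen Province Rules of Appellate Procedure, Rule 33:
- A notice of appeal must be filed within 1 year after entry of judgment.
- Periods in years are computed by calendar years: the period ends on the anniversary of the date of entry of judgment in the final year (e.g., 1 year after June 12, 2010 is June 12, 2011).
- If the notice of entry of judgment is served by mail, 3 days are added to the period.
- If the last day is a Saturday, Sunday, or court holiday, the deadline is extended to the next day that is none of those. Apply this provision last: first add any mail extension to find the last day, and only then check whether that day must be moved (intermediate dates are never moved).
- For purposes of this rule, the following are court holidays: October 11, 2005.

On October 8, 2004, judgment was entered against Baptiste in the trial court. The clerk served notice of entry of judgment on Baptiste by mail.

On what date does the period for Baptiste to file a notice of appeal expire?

1 year after October 8, 2004 is October 8, 2005.
Service was by mail, adding 3 days: October 8, 2005 + 3 days = October 11, 2005.
October 11, 2005 is a listed holiday. The next qualifying day is October 12, 2005.

October 12, 2005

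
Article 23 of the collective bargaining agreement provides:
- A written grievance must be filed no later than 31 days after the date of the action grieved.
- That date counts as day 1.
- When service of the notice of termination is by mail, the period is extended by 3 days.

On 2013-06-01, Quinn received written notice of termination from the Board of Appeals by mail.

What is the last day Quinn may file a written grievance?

July 4, 2013

Counting 2013-06-01 as day 1, day 31 is July 1, 2013.
Service was by mail, adding 3 days: July 1, 2013 + 3 days = July 4, 2013.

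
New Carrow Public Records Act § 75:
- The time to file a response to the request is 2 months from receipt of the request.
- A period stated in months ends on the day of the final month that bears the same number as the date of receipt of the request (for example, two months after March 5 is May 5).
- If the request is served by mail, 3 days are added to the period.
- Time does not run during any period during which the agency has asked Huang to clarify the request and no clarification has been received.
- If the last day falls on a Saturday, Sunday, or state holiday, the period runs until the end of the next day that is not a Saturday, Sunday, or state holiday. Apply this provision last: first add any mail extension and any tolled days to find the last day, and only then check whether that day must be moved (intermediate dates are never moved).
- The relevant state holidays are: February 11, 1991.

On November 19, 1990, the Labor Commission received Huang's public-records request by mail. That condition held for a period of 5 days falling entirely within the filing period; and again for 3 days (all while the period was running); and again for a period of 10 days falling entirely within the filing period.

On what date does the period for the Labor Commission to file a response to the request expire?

February 12, 1991

2 months after November 19, 1990 is January 19, 1991.
Service was by mail, adding 3 days: January 19, 1991 + 3 days = January 22, 1991.
Tolling adds 5 days: January 22, 1991 + 5 days = January 27, 1991.
Tolling adds 3 days: January 27, 1991 + 3 days = January 30, 1991.
Tolling adds 10 days: January 30, 1991 + 10 days = February 9, 1991.
February 9, 1991 is Saturday; February 10, 1991 is Sunday; February 11, 1991 is a listed holiday. The next qualifying day is February 12, 1991.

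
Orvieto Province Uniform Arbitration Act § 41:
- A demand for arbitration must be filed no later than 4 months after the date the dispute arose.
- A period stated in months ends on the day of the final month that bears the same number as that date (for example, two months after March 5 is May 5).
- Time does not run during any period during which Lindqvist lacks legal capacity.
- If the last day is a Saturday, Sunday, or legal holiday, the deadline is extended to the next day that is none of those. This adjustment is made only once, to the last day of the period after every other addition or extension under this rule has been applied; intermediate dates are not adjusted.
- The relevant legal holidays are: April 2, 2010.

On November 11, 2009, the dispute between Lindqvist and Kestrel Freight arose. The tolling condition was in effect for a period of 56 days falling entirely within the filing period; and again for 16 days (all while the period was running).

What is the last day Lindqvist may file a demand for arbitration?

May 24, 2010

4 months after November 11, 2009 is March 11, 2010.
Tolling adds 56 days: March 11, 2010 + 56 days = May 6, 2010.
Tolling adds 16 days: May 6, 2010 + 16 days = May 22, 2010.
May 22, 2010 is Saturday; May 23, 2010 is Sunday. The next qualifying day is May 24, 2010.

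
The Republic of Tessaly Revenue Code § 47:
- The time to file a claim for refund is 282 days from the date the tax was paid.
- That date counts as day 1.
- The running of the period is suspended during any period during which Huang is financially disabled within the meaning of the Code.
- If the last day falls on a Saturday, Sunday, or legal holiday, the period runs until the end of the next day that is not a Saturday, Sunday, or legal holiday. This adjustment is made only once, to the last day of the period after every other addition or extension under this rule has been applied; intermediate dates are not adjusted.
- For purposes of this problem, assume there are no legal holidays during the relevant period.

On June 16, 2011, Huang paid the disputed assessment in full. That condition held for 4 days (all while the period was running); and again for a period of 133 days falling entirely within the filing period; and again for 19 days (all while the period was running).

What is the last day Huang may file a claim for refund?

August 27, 2012

Counting June 16, 2011 as day 1, day 282 is March 23, 2012.
Tolling adds 4 days: March 23, 2012 + 4 days = March 27, 2012.
Tolling adds 133 days: March 27, 2012 + 133 days = August 7, 2012.
Tolling adds 19 days: August 7, 2012 + 19 days = August 26, 2012.
August 26, 2012 is Sunday. The next qualifying day is August 27, 2012.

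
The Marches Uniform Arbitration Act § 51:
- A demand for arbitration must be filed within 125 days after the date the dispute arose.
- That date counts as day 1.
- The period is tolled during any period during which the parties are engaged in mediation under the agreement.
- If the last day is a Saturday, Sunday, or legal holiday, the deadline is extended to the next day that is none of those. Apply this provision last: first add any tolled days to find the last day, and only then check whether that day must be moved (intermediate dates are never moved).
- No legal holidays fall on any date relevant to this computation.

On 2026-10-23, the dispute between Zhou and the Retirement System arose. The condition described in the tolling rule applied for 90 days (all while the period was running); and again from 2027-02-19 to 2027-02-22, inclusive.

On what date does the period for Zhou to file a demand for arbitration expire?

Counting 2026-10-23 as day 1, day 125 is February 24, 2027.
Tolling adds 90 days: February 24, 2027 + 90 days = May 25, 2027.
From February 19, 2027 through February 22, 2027 inclusive is 4 days; tolling adds 4 days: May 25, 2027 + 4 days = May 29, 2027.
May 29, 2027 is Saturday; May 30, 2027 is Sunday. The next qualifying day is May 31, 2027.

May 31, 2027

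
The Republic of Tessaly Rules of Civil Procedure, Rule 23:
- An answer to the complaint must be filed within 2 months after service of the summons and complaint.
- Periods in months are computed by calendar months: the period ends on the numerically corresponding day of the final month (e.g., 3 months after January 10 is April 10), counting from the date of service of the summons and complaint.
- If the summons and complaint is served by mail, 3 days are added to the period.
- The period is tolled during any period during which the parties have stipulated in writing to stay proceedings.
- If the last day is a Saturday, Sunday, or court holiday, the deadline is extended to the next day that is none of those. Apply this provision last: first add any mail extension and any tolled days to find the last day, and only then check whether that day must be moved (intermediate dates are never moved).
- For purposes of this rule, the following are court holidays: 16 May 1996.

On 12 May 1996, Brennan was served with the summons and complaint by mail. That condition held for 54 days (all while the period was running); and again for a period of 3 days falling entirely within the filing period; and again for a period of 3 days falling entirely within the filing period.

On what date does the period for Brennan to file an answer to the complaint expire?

September 13, 1996

2 months after 12 May 1996 is July 12, 1996.
Service was by mail, adding 3 days: July 12, 1996 + 3 days = July 15, 1996.
Tolling adds 54 days: July 15, 1996 + 54 days = September 7, 1996.
Tolling adds 3 days: September 7, 1996 + 3 days = September 10, 1996.
Tolling adds 3 days: September 10, 1996 + 3 days = September 13, 1996.
September 13, 1996 is a Friday and not a court holiday, so no extension applies.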